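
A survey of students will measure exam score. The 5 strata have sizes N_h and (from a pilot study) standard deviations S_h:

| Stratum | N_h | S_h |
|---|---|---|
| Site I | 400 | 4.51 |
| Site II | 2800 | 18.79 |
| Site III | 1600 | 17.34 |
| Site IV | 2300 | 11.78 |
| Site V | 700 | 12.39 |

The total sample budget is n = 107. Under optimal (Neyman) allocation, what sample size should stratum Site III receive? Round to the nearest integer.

Neyman allocation: n_h = n · N_h S_h / Σ N_i S_i, with n = 107.
  stratum Site I: N_h·S_h = 400·4.51 = 1804.00
  stratum Site II: N_h·S_h = 2800·18.79 = 52612.00
  stratum Site III: N_h·S_h = 1600·17.34 = 27744.00
  stratum Site IV: N_h·S_h = 2300·11.78 = 27094.00
  stratum Site V: N_h·S_h = 700·12.39 = 8673.00
Σ N_h S_h = 117927.00
n for stratum Site III = 107·27744.00/117927.00 = 25.173 → 25

25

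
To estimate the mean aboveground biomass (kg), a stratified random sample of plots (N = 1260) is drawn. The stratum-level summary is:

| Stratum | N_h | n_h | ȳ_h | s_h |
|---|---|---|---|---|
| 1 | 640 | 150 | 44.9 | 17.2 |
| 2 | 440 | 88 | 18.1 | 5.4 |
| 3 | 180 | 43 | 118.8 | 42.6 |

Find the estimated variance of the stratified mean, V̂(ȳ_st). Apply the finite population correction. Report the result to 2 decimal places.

V̂(ȳ_st) ≈ 1.08

V̂(ȳ_st) = Σ W_h² (1 − n_h/N_h) s_h²/n_h, with W_h = N_h/N and N = 1260:
  stratum 1: (640/1260)²·(1 − 150/640)·17.2²/150 = 0.389584
  stratum 2: (440/1260)²·(1 − 88/440)·5.4²/88 = 0.0323265
  stratum 3: (180/1260)²·(1 − 43/180)·42.6²/43 = 0.655545
V̂(ȳ_st) = 1.07746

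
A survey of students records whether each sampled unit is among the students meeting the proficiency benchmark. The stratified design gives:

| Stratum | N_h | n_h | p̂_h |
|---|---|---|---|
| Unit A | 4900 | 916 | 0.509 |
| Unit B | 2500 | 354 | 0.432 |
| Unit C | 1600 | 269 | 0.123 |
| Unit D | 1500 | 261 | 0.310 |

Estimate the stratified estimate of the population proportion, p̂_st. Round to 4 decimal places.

N = 10500; stratum weights W_h = N_h/N.
p̂_st = Σ W_h p̂_h = (4900·0.509 + 2500·0.432 + 1600·0.123 + 1500·0.310)/10500 = 0.40342

p̂_st ≈ 0.4034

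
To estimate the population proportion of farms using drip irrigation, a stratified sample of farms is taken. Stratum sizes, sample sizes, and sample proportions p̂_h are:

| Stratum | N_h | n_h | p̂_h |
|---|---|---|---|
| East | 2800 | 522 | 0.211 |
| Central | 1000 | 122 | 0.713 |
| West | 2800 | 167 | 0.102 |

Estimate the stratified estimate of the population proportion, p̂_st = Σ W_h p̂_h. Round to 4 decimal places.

N = 6600; stratum weights W_h = N_h/N.
p̂_st = Σ W_h p̂_h = (2800·0.211 + 1000·0.713 + 2800·0.102)/6600 = 0.24082

p̂_st ≈ 0.2408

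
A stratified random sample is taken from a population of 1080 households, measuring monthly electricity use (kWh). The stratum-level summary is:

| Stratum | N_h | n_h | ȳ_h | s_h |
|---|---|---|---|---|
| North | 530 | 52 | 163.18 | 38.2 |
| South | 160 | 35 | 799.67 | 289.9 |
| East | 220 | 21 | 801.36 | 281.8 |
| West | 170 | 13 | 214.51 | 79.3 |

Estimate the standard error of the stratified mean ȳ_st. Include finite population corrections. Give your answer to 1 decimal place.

SE(ȳ_st) ≈ 14.2

V̂(ȳ_st) = Σ W_h² (1 − n_h/N_h) s_h²/n_h, with W_h = N_h/N and N = 1080:
  stratum North: (530/1080)²·(1 − 52/530)·38.2²/52 = 6.09508
  stratum South: (160/1080)²·(1 − 35/160)·289.9²/35 = 41.1728
  stratum East: (220/1080)²·(1 − 21/220)·281.8²/21 = 141.935
  stratum West: (170/1080)²·(1 − 13/170)·79.3²/13 = 11.0689
V̂(ȳ_st) = 200.272
SE(ȳ_st) = √200.272 = 14.1518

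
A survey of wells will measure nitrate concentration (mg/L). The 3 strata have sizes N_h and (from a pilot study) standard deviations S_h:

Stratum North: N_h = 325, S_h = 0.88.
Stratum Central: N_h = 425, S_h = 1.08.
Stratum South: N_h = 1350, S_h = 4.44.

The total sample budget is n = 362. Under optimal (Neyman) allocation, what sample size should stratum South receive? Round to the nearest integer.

322

Neyman allocation: n_h = n · N_h S_h / Σ N_i S_i, with n = 362.
  stratum North: N_h·S_h = 325·0.88 = 286.00
  stratum Central: N_h·S_h = 425·1.08 = 459.00
  stratum South: N_h·S_h = 1350·4.44 = 5994.00
Σ N_h S_h = 6739.00
n for stratum South = 362·5994.00/6739.00 = 321.981 → 322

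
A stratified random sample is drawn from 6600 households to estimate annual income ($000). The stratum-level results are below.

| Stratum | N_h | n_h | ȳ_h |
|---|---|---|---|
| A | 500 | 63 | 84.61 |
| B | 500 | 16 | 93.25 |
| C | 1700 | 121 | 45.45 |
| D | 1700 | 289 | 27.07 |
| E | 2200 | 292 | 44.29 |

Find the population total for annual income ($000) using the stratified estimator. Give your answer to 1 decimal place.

τ̂_st = Σ N_h ȳ_h = 500·84.61 + 500·93.25 + 1700·45.45 + 1700·27.07 + 2200·44.29 = 309652.0

τ̂_st ≈ 309652.0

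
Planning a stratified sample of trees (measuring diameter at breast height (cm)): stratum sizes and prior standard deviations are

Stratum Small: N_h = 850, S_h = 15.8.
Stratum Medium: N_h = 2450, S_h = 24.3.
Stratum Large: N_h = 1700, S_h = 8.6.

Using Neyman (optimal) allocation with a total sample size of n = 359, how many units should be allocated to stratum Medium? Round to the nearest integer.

Neyman allocation: n_h = n · N_h S_h / Σ N_i S_i, with n = 359.
  stratum Small: N_h·S_h = 850·15.8 = 13430.00
  stratum Medium: N_h·S_h = 2450·24.3 = 59535.00
  stratum Large: N_h·S_h = 1700·8.6 = 14620.00
Σ N_h S_h = 87585.00
n for stratum Medium = 359·59535.00/87585.00 = 244.027 → 244

244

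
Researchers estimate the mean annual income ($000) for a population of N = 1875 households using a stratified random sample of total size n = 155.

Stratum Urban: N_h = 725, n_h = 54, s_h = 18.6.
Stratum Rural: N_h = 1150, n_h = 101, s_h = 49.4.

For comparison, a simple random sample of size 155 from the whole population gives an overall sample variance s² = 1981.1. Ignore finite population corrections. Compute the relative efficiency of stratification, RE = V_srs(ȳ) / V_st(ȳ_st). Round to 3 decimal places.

RE ≈ 1.272

V̂(ȳ_st) = Σ W_h² s_h²/n_h, with W_h = N_h/N and N = 1875:
  stratum Urban: (725/1875)²·18.6²/54 = 0.957868
  stratum Rural: (1150/1875)²·49.4²/101 = 9.0892
V_st = 10.0471
V_srs = s²/n = 1981.1/155 = 12.7813
Relative efficiency = V_srs / V_st = 12.7813/10.0471 = 1.2721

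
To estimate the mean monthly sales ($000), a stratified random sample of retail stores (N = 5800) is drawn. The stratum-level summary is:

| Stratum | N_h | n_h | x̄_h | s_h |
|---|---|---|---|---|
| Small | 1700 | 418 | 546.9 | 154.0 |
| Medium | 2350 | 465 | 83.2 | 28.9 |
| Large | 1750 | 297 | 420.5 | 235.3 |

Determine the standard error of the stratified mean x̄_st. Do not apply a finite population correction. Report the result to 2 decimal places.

SE(x̄_st) ≈ 4.71

V̂(x̄_st) = Σ W_h² s_h²/n_h, with W_h = N_h/N and N = 5800:
  stratum Small: (1700/5800)²·154.0²/418 = 4.87424
  stratum Medium: (2350/5800)²·28.9²/465 = 0.294864
  stratum Large: (1750/5800)²·235.3²/297 = 16.971
V̂(x̄_st) = 22.1401
SE(x̄_st) = √22.1401 = 4.70533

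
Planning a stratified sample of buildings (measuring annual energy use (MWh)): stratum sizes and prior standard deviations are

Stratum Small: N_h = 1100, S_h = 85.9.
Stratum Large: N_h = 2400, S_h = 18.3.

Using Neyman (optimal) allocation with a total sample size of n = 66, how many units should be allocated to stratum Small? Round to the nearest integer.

45

Neyman allocation: n_h = n · N_h S_h / Σ N_i S_i, with n = 66.
  stratum Small: N_h·S_h = 1100·85.9 = 94490.00
  stratum Large: N_h·S_h = 2400·18.3 = 43920.00
Σ N_h S_h = 138410.00
n for stratum Small = 66·94490.00/138410.00 = 45.057 → 45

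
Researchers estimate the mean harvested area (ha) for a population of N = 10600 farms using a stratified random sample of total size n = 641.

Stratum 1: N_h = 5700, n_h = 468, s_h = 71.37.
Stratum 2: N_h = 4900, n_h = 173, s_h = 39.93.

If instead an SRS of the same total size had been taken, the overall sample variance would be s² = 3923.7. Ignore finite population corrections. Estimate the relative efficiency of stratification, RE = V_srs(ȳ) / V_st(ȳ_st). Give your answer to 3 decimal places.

RE ≈ 1.196

V̂(ȳ_st) = Σ W_h² s_h²/n_h, with W_h = N_h/N and N = 10600:
  stratum 1: (5700/10600)²·71.37²/468 = 3.14719
  stratum 2: (4900/10600)²·39.93²/173 = 1.9694
V_st = 5.11659
V_srs = s²/n = 3923.7/641 = 6.12122
Relative efficiency = V_srs / V_st = 6.12122/5.11659 = 1.1963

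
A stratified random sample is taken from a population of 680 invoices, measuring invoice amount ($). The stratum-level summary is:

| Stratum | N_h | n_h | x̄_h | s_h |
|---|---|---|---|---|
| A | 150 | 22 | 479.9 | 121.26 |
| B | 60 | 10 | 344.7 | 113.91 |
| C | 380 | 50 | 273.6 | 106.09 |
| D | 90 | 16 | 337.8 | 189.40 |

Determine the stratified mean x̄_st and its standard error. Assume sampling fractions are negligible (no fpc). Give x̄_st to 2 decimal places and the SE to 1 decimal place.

x̄_st ≈ 333.88, SE ≈ 12.3

x̄_st = Σ W_h x̄_h = (150·479.9 + 60·344.7 + 380·273.6 + 90·337.8)/680 = 333.87794
V̂(x̄_st) = Σ W_h² s_h²/n_h, with W_h = N_h/N and N = 680:
  stratum A: (150/680)²·121.26²/22 = 32.522
  stratum B: (60/680)²·113.91²/10 = 10.102
  stratum C: (380/680)²·106.09²/50 = 70.2956
  stratum D: (90/680)²·189.40²/16 = 39.2742
V̂(x̄_st) = 152.194
SE(x̄_st) = √152.194 = 12.3367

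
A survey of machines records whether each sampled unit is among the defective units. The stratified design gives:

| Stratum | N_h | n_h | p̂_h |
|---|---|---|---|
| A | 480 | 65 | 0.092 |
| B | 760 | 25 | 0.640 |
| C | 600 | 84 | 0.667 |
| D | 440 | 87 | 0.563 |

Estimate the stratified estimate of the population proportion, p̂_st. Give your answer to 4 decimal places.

p̂_st ≈ 0.5169

N = 2280; stratum weights W_h = N_h/N.
p̂_st = Σ W_h p̂_h = (480·0.092 + 760·0.640 + 600·0.667 + 440·0.563)/2280 = 0.51688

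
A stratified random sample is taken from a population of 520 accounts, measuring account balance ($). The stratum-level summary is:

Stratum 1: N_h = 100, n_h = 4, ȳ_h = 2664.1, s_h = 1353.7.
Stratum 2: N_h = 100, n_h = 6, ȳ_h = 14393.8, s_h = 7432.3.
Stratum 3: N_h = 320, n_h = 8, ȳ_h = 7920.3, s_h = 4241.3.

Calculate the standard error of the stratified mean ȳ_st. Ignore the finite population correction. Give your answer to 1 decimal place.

SE(ȳ_st) ≈ 1099.5

V̂(ȳ_st) = Σ W_h² s_h²/n_h, with W_h = N_h/N and N = 520:
  stratum 1: (100/520)²·1353.7²/4 = 16942.5
  stratum 2: (100/520)²·7432.3²/6 = 340478
  stratum 3: (320/520)²·4241.3²/8 = 851533
V̂(ȳ_st) = 1.20895e+06
SE(ȳ_st) = √1.20895e+06 = 1099.52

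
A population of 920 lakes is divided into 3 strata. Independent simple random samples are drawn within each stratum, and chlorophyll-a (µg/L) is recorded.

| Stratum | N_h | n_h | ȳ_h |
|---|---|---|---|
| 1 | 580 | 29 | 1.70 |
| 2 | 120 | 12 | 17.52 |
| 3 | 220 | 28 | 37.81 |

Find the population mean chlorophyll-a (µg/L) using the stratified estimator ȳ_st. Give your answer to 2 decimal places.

N = Σ N_h = 920. Stratum weights W_h = N_h/N.
ȳ_st = (580·1.70 + 120·17.52 + 220·37.81) / 920 = 12.3985

ȳ_st ≈ 12.40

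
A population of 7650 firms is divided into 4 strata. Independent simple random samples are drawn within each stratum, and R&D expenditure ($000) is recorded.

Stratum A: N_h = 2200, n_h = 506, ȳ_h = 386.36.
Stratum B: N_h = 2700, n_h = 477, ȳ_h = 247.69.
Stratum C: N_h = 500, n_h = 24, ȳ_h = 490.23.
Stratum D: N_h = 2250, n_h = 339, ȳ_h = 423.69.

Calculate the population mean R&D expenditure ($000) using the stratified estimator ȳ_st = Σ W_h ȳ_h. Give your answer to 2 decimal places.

ȳ_st ≈ 355.19

N = Σ N_h = 7650. Stratum weights W_h = N_h/N.
ȳ_st = (2200·386.36 + 2700·247.69 + 500·490.23 + 2250·423.69) / 7650 = 355.1859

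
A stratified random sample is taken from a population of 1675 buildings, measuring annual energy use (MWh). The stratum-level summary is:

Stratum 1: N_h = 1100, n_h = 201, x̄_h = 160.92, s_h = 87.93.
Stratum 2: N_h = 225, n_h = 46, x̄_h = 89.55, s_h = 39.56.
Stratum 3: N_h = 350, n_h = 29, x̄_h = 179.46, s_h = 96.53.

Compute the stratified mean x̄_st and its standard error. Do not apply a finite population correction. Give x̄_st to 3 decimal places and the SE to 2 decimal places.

x̄_st = Σ W_h x̄_h = (1100·160.92 + 225·89.55 + 350·179.46)/1675 = 155.20701
V̂(x̄_st) = Σ W_h² s_h²/n_h, with W_h = N_h/N and N = 1675:
  stratum 1: (1100/1675)²·87.93²/201 = 16.5895
  stratum 2: (225/1675)²·39.56²/46 = 0.613889
  stratum 3: (350/1675)²·96.53²/29 = 14.0292
V̂(x̄_st) = 31.2326
SE(x̄_st) = √31.2326 = 5.58861

x̄_st ≈ 155.207, SE ≈ 5.59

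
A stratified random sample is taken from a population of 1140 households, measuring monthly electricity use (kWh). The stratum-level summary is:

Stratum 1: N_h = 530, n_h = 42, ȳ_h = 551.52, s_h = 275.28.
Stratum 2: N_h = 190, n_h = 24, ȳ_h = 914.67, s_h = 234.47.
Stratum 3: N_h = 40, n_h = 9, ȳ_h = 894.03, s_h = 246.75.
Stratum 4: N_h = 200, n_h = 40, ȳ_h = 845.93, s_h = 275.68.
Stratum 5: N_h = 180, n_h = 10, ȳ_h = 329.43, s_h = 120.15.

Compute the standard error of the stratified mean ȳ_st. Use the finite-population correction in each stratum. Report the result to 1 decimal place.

SE(ȳ_st) ≈ 22.4

V̂(ȳ_st) = Σ W_h² (1 − n_h/N_h) s_h²/n_h, with W_h = N_h/N and N = 1140:
  stratum 1: (530/1140)²·(1 − 42/530)·275.28²/42 = 359.076
  stratum 2: (190/1140)²·(1 − 24/190)·234.47²/24 = 55.5924
  stratum 3: (40/1140)²·(1 − 9/40)·246.75²/9 = 6.45481
  stratum 4: (200/1140)²·(1 − 40/200)·275.68²/40 = 46.7833
  stratum 5: (180/1140)²·(1 − 10/180)·120.15²/10 = 33.9906
V̂(ȳ_st) = 501.897
SE(ȳ_st) = √501.897 = 22.4031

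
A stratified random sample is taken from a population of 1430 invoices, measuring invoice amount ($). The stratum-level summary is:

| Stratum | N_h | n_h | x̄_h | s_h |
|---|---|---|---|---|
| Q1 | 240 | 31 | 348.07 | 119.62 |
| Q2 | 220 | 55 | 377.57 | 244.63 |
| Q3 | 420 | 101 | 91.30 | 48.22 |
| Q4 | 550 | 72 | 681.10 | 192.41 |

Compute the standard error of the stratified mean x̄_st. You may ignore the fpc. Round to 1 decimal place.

V̂(x̄_st) = Σ W_h² s_h²/n_h, with W_h = N_h/N and N = 1430:
  stratum Q1: (240/1430)²·119.62²/31 = 13.0016
  stratum Q2: (220/1430)²·244.63²/55 = 25.7531
  stratum Q3: (420/1430)²·48.22²/101 = 1.98591
  stratum Q4: (550/1430)²·192.41²/72 = 76.0635
V̂(x̄_st) = 116.804
SE(x̄_st) = √116.804 = 10.8076

SE(x̄_st) ≈ 10.8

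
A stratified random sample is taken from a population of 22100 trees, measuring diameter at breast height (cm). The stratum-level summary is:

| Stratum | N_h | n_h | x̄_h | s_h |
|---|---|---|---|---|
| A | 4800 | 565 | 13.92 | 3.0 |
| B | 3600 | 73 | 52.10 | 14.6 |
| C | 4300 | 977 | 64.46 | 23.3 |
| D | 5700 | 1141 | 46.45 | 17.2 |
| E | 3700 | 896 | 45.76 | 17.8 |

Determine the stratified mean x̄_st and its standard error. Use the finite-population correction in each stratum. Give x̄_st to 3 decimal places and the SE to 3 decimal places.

x̄_st ≈ 43.694, SE ≈ 0.338

x̄_st = Σ W_h x̄_h = (4800·13.92 + 3600·52.10 + 4300·64.46 + 5700·46.45 + 3700·45.76)/22100 = 43.69371
V̂(x̄_st) = Σ W_h² (1 − n_h/N_h) s_h²/n_h, with W_h = N_h/N and N = 22100:
  stratum A: (4800/22100)²·(1 − 565/4800)·3.0²/565 = 0.000662986
  stratum B: (3600/22100)²·(1 − 73/3600)·14.6²/73 = 0.0759113
  stratum C: (4300/22100)²·(1 − 977/4300)·23.3²/977 = 0.0162567
  stratum D: (5700/22100)²·(1 − 1141/5700)·17.2²/1141 = 0.0137953
  stratum E: (3700/22100)²·(1 − 896/3700)·17.8²/896 = 0.00751151
V̂(x̄_st) = 0.114138
SE(x̄_st) = √0.114138 = 0.337843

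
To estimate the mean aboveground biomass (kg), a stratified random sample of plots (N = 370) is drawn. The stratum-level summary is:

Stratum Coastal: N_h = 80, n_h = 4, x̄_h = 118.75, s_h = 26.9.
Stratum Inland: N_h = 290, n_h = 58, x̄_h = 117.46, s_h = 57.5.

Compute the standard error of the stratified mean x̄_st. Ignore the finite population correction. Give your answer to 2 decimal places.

V̂(x̄_st) = Σ W_h² s_h²/n_h, with W_h = N_h/N and N = 370:
  stratum Coastal: (80/370)²·26.9²/4 = 8.45709
  stratum Inland: (290/370)²·57.5²/58 = 35.0187
V̂(x̄_st) = 43.4758
SE(x̄_st) = √43.4758 = 6.59362

SE(x̄_st) ≈ 6.59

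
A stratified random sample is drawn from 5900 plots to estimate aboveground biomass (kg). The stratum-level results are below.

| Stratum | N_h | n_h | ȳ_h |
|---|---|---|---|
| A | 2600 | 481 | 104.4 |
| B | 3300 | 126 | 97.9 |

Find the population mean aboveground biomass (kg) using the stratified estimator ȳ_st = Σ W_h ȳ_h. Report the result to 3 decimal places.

N = Σ N_h = 5900. Stratum weights W_h = N_h/N.
ȳ_st = (2600·104.4 + 3300·97.9) / 5900 = 100.76441

ȳ_st ≈ 100.764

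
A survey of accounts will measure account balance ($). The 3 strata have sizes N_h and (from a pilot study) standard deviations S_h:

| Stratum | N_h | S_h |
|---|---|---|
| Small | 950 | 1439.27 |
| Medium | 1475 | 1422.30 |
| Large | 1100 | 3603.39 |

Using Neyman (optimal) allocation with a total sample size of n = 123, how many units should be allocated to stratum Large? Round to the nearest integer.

66

Neyman allocation: n_h = n · N_h S_h / Σ N_i S_i, with n = 123.
  stratum Small: N_h·S_h = 950·1439.27 = 1367306.50
  stratum Medium: N_h·S_h = 1475·1422.30 = 2097892.50
  stratum Large: N_h·S_h = 1100·3603.39 = 3963729.00
Σ N_h S_h = 7428928.00
n for stratum Large = 123·3963729.00/7428928.00 = 65.627 → 66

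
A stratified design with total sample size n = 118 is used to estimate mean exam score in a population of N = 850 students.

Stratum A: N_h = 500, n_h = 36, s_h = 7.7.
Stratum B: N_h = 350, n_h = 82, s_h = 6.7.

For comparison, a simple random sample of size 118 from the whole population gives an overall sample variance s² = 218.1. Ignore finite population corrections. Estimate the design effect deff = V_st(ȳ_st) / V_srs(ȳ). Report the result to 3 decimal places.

V̂(ȳ_st) = Σ W_h² s_h²/n_h, with W_h = N_h/N and N = 850:
  stratum A: (500/850)²·7.7²/36 = 0.569877
  stratum B: (350/850)²·6.7²/82 = 0.0928184
V_st = 0.662695
V_srs = s²/n = 218.1/118 = 1.84831
deff = V_st / V_srs = 0.662695/1.84831 = 0.3585

deff ≈ 0.359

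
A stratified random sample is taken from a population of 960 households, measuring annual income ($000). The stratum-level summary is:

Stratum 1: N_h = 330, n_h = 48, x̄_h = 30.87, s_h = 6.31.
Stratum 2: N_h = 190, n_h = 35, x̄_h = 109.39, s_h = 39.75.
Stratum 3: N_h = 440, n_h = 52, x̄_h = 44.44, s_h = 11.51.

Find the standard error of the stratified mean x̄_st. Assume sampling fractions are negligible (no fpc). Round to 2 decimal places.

SE(x̄_st) ≈ 1.55

V̂(x̄_st) = Σ W_h² s_h²/n_h, with W_h = N_h/N and N = 960:
  stratum 1: (330/960)²·6.31²/48 = 0.0980173
  stratum 2: (190/960)²·39.75²/35 = 1.76836
  stratum 3: (440/960)²·11.51²/52 = 0.535193
V̂(x̄_st) = 2.40157
SE(x̄_st) = √2.40157 = 1.5497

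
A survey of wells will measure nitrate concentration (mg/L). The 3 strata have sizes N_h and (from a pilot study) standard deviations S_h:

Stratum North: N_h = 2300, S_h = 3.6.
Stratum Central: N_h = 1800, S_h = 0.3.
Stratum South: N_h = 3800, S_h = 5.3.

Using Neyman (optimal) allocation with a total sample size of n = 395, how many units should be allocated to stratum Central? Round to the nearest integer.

Neyman allocation: n_h = n · N_h S_h / Σ N_i S_i, with n = 395.
  stratum North: N_h·S_h = 2300·3.6 = 8280.00
  stratum Central: N_h·S_h = 1800·0.3 = 540.00
  stratum South: N_h·S_h = 3800·5.3 = 20140.00
Σ N_h S_h = 28960.00
n for stratum Central = 395·540.00/28960.00 = 7.365 → 7

7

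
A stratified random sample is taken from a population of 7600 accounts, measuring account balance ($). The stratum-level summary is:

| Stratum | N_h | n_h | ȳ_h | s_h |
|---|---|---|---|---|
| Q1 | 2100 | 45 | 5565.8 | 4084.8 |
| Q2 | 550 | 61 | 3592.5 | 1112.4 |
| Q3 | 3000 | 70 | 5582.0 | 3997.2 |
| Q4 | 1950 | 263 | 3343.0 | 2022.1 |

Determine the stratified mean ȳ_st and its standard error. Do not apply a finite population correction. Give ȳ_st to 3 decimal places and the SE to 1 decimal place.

ȳ_st = Σ W_h ȳ_h = (2100·5565.8 + 550·3592.5 + 3000·5582.0 + 1950·3343.0)/7600 = 4859.06645
V̂(ȳ_st) = Σ W_h² s_h²/n_h, with W_h = N_h/N and N = 7600:
  stratum Q1: (2100/7600)²·4084.8²/45 = 28310
  stratum Q2: (550/7600)²·1112.4²/61 = 106.241
  stratum Q3: (3000/7600)²·3997.2²/70 = 35565.5
  stratum Q4: (1950/7600)²·2022.1²/263 = 1023.51
V̂(ȳ_st) = 65005.3
SE(ȳ_st) = √65005.3 = 254.961

ȳ_st ≈ 4859.066, SE ≈ 255.0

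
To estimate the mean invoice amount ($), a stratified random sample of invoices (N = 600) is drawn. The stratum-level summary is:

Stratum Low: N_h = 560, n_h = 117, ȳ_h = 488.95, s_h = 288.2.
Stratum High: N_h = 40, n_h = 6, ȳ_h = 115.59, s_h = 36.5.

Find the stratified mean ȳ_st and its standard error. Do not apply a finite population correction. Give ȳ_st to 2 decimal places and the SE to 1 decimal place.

ȳ_st ≈ 464.06, SE ≈ 24.9

ȳ_st = Σ W_h ȳ_h = (560·488.95 + 40·115.59)/600 = 464.05933
V̂(ȳ_st) = Σ W_h² s_h²/n_h, with W_h = N_h/N and N = 600:
  stratum Low: (560/600)²·288.2²/117 = 618.409
  stratum High: (40/600)²·36.5²/6 = 0.986852
V̂(ȳ_st) = 619.396
SE(ȳ_st) = √619.396 = 24.8877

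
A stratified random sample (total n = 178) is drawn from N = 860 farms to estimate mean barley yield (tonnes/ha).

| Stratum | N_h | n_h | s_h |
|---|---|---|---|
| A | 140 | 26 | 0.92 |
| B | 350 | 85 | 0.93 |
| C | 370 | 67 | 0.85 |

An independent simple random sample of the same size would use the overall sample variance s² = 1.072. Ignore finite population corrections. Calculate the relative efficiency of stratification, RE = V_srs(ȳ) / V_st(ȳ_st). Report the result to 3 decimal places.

RE ≈ 1.325

V̂(ȳ_st) = Σ W_h² s_h²/n_h, with W_h = N_h/N and N = 860:
  stratum A: (140/860)²·0.92²/26 = 0.000862703
  stratum B: (350/860)²·0.93²/85 = 0.00168533
  stratum C: (370/860)²·0.85²/67 = 0.00199604
V_st = 0.00454408
V_srs = s²/n = 1.072/178 = 0.00602247
Relative efficiency = V_srs / V_st = 0.00602247/0.00454408 = 1.3253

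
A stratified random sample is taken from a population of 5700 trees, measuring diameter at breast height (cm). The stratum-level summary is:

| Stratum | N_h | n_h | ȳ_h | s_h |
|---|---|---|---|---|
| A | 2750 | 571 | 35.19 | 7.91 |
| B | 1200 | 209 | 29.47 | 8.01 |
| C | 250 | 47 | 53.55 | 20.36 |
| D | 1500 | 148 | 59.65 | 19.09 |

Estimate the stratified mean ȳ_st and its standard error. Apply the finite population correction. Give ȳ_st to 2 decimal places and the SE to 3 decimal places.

ȳ_st ≈ 41.23, SE ≈ 0.446

ȳ_st = Σ W_h ȳ_h = (2750·35.19 + 1200·29.47 + 250·53.55 + 1500·59.65)/5700 = 41.22789
V̂(ȳ_st) = Σ W_h² (1 − n_h/N_h) s_h²/n_h, with W_h = N_h/N and N = 5700:
  stratum A: (2750/5700)²·(1 − 571/2750)·7.91²/571 = 0.0202096
  stratum B: (1200/5700)²·(1 − 209/1200)·8.01²/209 = 0.0112363
  stratum C: (250/5700)²·(1 − 47/250)·20.36²/47 = 0.0137767
  stratum D: (1500/5700)²·(1 − 148/1500)·19.09²/148 = 0.153698
V̂(ȳ_st) = 0.198921
SE(ȳ_st) = √0.198921 = 0.446005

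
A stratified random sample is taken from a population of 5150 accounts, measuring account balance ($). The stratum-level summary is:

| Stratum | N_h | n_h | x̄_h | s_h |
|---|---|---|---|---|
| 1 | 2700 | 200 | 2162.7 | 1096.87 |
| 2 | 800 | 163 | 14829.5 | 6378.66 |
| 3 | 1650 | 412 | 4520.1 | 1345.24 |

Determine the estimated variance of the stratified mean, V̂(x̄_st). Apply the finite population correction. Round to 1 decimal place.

V̂(x̄_st) = Σ W_h² (1 − n_h/N_h) s_h²/n_h, with W_h = N_h/N and N = 5150:
  stratum 1: (2700/5150)²·(1 − 200/2700)·1096.87²/200 = 1530.98
  stratum 2: (800/5150)²·(1 − 163/800)·6378.66²/163 = 4796.08
  stratum 3: (1650/5150)²·(1 − 412/1650)·1345.24²/412 = 338.293
V̂(x̄_st) = 6665.35

V̂(x̄_st) ≈ 6665.4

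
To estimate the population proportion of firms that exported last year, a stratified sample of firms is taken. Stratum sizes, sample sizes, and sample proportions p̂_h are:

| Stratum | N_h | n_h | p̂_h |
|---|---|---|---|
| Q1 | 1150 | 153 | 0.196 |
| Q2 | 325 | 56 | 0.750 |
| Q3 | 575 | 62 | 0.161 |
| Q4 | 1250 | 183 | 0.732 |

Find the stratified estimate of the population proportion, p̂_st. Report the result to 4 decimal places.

p̂_st ≈ 0.4475

N = 3300; stratum weights W_h = N_h/N.
p̂_st = Σ W_h p̂_h = (1150·0.196 + 325·0.750 + 575·0.161 + 1250·0.732)/3300 = 0.44749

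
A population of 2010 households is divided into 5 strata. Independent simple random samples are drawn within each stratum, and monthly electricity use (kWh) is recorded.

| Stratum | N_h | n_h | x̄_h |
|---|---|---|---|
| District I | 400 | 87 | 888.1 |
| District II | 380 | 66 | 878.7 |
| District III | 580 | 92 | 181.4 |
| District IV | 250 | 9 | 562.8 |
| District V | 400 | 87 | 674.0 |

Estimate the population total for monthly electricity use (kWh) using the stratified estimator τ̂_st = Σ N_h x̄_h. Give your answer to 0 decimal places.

τ̂_st ≈ 1204658

τ̂_st = Σ N_h x̄_h = 400·888.1 + 380·878.7 + 580·181.4 + 250·562.8 + 400·674.0 = 1204658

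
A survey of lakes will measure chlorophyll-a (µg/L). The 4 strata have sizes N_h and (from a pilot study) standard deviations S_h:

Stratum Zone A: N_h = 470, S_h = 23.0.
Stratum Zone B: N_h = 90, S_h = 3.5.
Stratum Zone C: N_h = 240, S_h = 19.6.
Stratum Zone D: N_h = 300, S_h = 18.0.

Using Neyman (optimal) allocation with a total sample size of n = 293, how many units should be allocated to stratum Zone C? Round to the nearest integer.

Neyman allocation: n_h = n · N_h S_h / Σ N_i S_i, with n = 293.
  stratum Zone A: N_h·S_h = 470·23.0 = 10810.00
  stratum Zone B: N_h·S_h = 90·3.5 = 315.00
  stratum Zone C: N_h·S_h = 240·19.6 = 4704.00
  stratum Zone D: N_h·S_h = 300·18.0 = 5400.00
Σ N_h S_h = 21229.00
n for stratum Zone C = 293·4704.00/21229.00 = 64.924 → 65

65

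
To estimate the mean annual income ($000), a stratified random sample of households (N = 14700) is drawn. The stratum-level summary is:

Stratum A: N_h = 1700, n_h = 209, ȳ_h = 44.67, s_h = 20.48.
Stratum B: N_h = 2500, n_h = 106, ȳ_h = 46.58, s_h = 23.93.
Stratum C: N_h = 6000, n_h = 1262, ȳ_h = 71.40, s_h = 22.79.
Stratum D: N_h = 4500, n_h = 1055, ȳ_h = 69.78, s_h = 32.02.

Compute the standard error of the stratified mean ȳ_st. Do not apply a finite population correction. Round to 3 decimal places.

SE(ȳ_st) ≈ 0.585

V̂(ȳ_st) = Σ W_h² s_h²/n_h, with W_h = N_h/N and N = 14700:
  stratum A: (1700/14700)²·20.48²/209 = 0.0268396
  stratum B: (2500/14700)²·23.93²/106 = 0.156252
  stratum C: (6000/14700)²·22.79²/1262 = 0.0685642
  stratum D: (4500/14700)²·32.02²/1055 = 0.0910711
V̂(ȳ_st) = 0.342727
SE(ȳ_st) = √0.342727 = 0.585429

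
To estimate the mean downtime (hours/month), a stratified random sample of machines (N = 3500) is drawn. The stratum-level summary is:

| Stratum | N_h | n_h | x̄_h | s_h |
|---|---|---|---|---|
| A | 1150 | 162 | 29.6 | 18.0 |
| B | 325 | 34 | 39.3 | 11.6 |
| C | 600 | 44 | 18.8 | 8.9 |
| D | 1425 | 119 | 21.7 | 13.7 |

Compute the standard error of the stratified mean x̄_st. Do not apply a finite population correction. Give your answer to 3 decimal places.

V̂(x̄_st) = Σ W_h² s_h²/n_h, with W_h = N_h/N and N = 3500:
  stratum A: (1150/3500)²·18.0²/162 = 0.215918
  stratum B: (325/3500)²·11.6²/34 = 0.0341246
  stratum C: (600/3500)²·8.9²/44 = 0.0529046
  stratum D: (1425/3500)²·13.7²/119 = 0.261449
V̂(x̄_st) = 0.564397
SE(x̄_st) = √0.564397 = 0.751264

SE(x̄_st) ≈ 0.751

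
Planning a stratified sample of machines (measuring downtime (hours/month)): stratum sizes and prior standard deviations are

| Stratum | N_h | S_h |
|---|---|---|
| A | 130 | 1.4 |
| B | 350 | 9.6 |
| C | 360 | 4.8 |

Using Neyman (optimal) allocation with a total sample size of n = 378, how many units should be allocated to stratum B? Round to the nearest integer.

241

Neyman allocation: n_h = n · N_h S_h / Σ N_i S_i, with n = 378.
  stratum A: N_h·S_h = 130·1.4 = 182.00
  stratum B: N_h·S_h = 350·9.6 = 3360.00
  stratum C: N_h·S_h = 360·4.8 = 1728.00
Σ N_h S_h = 5270.00
n for stratum B = 378·3360.00/5270.00 = 241.002 → 241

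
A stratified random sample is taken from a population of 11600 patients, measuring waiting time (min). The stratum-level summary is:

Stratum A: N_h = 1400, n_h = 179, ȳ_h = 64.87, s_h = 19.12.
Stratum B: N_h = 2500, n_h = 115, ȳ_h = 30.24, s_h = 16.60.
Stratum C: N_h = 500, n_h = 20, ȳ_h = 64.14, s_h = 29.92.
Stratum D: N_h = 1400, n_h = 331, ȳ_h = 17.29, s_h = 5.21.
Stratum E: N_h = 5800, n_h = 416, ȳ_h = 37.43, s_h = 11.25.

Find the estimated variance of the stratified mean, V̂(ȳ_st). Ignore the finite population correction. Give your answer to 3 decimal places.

V̂(ȳ_st) = Σ W_h² s_h²/n_h, with W_h = N_h/N and N = 11600:
  stratum A: (1400/11600)²·19.12²/179 = 0.0297483
  stratum B: (2500/11600)²·16.60²/115 = 0.111297
  stratum C: (500/11600)²·29.92²/20 = 0.0831605
  stratum D: (1400/11600)²·5.21²/331 = 0.0011945
  stratum E: (5800/11600)²·11.25²/416 = 0.0760592
V̂(ȳ_st) = 0.301459

V̂(ȳ_st) ≈ 0.301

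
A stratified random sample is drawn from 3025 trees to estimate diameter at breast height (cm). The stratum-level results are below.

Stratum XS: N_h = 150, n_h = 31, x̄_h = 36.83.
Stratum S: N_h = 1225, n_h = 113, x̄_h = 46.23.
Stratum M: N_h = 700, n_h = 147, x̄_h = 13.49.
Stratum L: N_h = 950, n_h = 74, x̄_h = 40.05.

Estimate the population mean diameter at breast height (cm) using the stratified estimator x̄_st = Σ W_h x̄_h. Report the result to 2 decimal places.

x̄_st ≈ 36.25

N = Σ N_h = 3025. Stratum weights W_h = N_h/N.
x̄_st = (150·36.83 + 1225·46.23 + 700·13.49 + 950·40.05) / 3025 = 36.2469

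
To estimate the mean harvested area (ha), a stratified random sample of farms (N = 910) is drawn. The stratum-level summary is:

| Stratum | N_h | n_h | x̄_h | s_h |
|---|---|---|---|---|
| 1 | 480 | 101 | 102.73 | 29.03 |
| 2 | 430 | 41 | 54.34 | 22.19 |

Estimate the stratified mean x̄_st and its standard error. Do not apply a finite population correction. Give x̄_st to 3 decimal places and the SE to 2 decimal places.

x̄_st ≈ 79.864, SE ≈ 2.24

x̄_st = Σ W_h x̄_h = (480·102.73 + 430·54.34)/910 = 79.86440
V̂(x̄_st) = Σ W_h² s_h²/n_h, with W_h = N_h/N and N = 910:
  stratum 1: (480/910)²·29.03²/101 = 2.32152
  stratum 2: (430/910)²·22.19²/41 = 2.68154
V̂(x̄_st) = 5.00306
SE(x̄_st) = √5.00306 = 2.23675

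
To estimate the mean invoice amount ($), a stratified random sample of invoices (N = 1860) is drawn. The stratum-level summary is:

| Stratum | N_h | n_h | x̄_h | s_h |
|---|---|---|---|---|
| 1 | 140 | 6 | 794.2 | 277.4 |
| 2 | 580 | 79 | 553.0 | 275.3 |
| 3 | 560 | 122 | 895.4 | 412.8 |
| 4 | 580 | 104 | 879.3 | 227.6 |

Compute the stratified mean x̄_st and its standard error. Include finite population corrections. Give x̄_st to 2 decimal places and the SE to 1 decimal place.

x̄_st = Σ W_h x̄_h = (140·794.2 + 580·553.0 + 560·895.4 + 580·879.3)/1860 = 775.99247
V̂(x̄_st) = Σ W_h² (1 − n_h/N_h) s_h²/n_h, with W_h = N_h/N and N = 1860:
  stratum 1: (140/1860)²·(1 − 6/140)·277.4²/6 = 69.5454
  stratum 2: (580/1860)²·(1 − 79/580)·275.3²/79 = 80.5796
  stratum 3: (560/1860)²·(1 − 122/560)·412.8²/122 = 99.0275
  stratum 4: (580/1860)²·(1 − 104/580)·227.6²/104 = 39.7485
V̂(x̄_st) = 288.901
SE(x̄_st) = √288.901 = 16.9971

x̄_st ≈ 775.99, SE ≈ 17.0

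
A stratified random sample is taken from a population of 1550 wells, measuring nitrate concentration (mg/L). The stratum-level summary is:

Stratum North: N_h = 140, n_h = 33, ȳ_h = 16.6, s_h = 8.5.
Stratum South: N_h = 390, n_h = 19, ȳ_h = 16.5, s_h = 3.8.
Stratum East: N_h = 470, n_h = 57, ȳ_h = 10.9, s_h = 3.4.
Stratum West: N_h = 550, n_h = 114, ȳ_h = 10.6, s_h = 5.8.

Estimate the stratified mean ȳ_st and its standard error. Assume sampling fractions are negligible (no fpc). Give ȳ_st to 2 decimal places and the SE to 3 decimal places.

ȳ_st ≈ 12.72, SE ≈ 0.349

ȳ_st = Σ W_h ȳ_h = (140·16.6 + 390·16.5 + 470·10.9 + 550·10.6)/1550 = 12.71742
V̂(ȳ_st) = Σ W_h² s_h²/n_h, with W_h = N_h/N and N = 1550:
  stratum North: (140/1550)²·8.5²/33 = 0.0178614
  stratum South: (390/1550)²·3.8²/19 = 0.0481149
  stratum East: (470/1550)²·3.4²/57 = 0.0186473
  stratum West: (550/1550)²·5.8²/114 = 0.0371546
V̂(ȳ_st) = 0.121778
SE(ȳ_st) = √0.121778 = 0.348967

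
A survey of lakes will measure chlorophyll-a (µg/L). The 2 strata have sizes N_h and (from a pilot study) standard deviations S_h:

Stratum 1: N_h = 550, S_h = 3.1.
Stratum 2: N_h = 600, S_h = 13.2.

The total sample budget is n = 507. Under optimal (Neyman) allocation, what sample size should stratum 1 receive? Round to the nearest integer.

90

Neyman allocation: n_h = n · N_h S_h / Σ N_i S_i, with n = 507.
  stratum 1: N_h·S_h = 550·3.1 = 1705.00
  stratum 2: N_h·S_h = 600·13.2 = 7920.00
Σ N_h S_h = 9625.00
n for stratum 1 = 507·1705.00/9625.00 = 89.811 → 90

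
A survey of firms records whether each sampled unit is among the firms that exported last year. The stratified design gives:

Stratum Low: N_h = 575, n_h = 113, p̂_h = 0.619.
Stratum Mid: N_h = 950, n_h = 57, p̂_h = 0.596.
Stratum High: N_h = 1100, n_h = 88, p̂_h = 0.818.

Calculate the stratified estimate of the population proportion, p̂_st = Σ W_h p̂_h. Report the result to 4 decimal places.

p̂_st ≈ 0.6941

N = 2625; stratum weights W_h = N_h/N.
p̂_st = Σ W_h p̂_h = (575·0.619 + 950·0.596 + 1100·0.818)/2625 = 0.69407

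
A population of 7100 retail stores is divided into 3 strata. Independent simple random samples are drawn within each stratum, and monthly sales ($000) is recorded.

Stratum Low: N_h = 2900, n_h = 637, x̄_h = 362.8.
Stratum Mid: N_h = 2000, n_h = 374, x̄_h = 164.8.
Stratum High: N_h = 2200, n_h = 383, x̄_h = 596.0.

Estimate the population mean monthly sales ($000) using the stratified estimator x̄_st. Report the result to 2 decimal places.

N = Σ N_h = 7100. Stratum weights W_h = N_h/N.
x̄_st = (2900·362.8 + 2000·164.8 + 2200·596.0) / 7100 = 379.2845

x̄_st ≈ 379.28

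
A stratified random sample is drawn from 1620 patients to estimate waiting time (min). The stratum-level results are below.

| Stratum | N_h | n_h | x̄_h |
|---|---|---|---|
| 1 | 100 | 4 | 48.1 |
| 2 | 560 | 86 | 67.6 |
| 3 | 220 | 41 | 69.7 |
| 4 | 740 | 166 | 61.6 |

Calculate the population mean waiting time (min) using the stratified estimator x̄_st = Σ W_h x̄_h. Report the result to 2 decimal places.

x̄_st ≈ 63.94

N = Σ N_h = 1620. Stratum weights W_h = N_h/N.
x̄_st = (100·48.1 + 560·67.6 + 220·69.7 + 740·61.6) / 1620 = 63.9407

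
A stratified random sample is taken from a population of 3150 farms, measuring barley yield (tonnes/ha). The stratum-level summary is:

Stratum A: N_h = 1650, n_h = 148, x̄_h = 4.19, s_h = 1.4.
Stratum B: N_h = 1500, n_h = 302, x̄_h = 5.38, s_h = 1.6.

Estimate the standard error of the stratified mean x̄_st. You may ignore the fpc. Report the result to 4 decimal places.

V̂(x̄_st) = Σ W_h² s_h²/n_h, with W_h = N_h/N and N = 3150:
  stratum A: (1650/3150)²·1.4²/148 = 0.00363363
  stratum B: (1500/3150)²·1.6²/302 = 0.00192218
V̂(x̄_st) = 0.00555582
SE(x̄_st) = √0.00555582 = 0.0745373

SE(x̄_st) ≈ 0.0745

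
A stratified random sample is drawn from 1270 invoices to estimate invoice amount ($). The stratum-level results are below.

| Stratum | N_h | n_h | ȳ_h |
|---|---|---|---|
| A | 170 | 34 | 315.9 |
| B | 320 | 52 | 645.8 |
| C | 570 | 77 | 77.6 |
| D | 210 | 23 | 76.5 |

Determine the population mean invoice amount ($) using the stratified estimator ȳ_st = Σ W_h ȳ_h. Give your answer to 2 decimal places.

N = Σ N_h = 1270. Stratum weights W_h = N_h/N.
ȳ_st = (170·315.9 + 320·645.8 + 570·77.6 + 210·76.5) / 1270 = 252.4850

ȳ_st ≈ 252.49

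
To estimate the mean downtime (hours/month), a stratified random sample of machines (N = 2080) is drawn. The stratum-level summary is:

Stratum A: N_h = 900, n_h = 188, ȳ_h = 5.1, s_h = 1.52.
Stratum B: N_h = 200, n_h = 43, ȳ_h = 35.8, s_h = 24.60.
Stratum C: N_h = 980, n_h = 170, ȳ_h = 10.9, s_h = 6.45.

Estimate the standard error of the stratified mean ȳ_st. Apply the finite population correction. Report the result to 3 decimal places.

SE(ȳ_st) ≈ 0.386

V̂(ȳ_st) = Σ W_h² (1 − n_h/N_h) s_h²/n_h, with W_h = N_h/N and N = 2080:
  stratum A: (900/2080)²·(1 − 188/900)·1.52²/188 = 0.00182023
  stratum B: (200/2080)²·(1 − 43/200)·24.60²/43 = 0.102142
  stratum C: (980/2080)²·(1 − 170/980)·6.45²/170 = 0.0449009
V̂(ȳ_st) = 0.148863
SE(ȳ_st) = √0.148863 = 0.385828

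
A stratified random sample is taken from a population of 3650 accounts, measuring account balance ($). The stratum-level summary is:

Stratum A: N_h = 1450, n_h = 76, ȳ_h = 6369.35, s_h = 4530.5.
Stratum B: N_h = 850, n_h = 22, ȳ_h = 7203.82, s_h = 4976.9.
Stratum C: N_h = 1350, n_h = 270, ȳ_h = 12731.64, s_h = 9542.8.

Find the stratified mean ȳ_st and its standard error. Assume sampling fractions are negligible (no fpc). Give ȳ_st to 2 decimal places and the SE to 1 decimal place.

ȳ_st ≈ 8916.85, SE ≈ 387.1

ȳ_st = Σ W_h ȳ_h = (1450·6369.35 + 850·7203.82 + 1350·12731.64)/3650 = 8916.85438
V̂(ȳ_st) = Σ W_h² s_h²/n_h, with W_h = N_h/N and N = 3650:
  stratum A: (1450/3650)²·4530.5²/76 = 42621.5
  stratum B: (850/3650)²·4976.9²/22 = 61058.7
  stratum C: (1350/3650)²·9542.8²/270 = 46139.2
V̂(ȳ_st) = 149819
SE(ȳ_st) = √149819 = 387.065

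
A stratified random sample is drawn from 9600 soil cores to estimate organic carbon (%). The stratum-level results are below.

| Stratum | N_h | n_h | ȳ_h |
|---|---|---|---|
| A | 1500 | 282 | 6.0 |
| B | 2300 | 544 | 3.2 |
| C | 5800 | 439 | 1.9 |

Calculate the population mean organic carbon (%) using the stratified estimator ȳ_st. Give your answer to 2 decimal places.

N = Σ N_h = 9600. Stratum weights W_h = N_h/N.
ȳ_st = (1500·6.0 + 2300·3.2 + 5800·1.9) / 9600 = 2.8521

ȳ_st ≈ 2.85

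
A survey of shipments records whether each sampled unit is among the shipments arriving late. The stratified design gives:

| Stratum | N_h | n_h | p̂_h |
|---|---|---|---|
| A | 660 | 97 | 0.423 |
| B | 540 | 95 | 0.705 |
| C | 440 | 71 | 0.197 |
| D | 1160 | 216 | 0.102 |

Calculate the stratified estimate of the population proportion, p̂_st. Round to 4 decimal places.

p̂_st ≈ 0.3089

N = 2800; stratum weights W_h = N_h/N.
p̂_st = Σ W_h p̂_h = (660·0.423 + 540·0.705 + 440·0.197 + 1160·0.102)/2800 = 0.30889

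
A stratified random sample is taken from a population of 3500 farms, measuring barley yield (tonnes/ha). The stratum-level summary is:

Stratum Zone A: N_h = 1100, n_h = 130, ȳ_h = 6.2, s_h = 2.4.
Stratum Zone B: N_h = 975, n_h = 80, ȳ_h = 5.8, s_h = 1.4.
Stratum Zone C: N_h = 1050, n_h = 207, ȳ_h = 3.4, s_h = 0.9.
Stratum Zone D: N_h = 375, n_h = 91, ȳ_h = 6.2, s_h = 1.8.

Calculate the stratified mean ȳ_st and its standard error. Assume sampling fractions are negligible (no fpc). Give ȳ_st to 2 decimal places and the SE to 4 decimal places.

ȳ_st ≈ 5.25, SE ≈ 0.0839

ȳ_st = Σ W_h ȳ_h = (1100·6.2 + 975·5.8 + 1050·3.4 + 375·6.2)/3500 = 5.24857
V̂(ȳ_st) = Σ W_h² s_h²/n_h, with W_h = N_h/N and N = 3500:
  stratum Zone A: (1100/3500)²·2.4²/130 = 0.00437651
  stratum Zone B: (975/3500)²·1.4²/80 = 0.00190125
  stratum Zone C: (1050/3500)²·0.9²/207 = 0.000352174
  stratum Zone D: (375/3500)²·1.8²/91 = 0.000408724
V̂(ȳ_st) = 0.00703866
SE(ȳ_st) = √0.00703866 = 0.0838967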